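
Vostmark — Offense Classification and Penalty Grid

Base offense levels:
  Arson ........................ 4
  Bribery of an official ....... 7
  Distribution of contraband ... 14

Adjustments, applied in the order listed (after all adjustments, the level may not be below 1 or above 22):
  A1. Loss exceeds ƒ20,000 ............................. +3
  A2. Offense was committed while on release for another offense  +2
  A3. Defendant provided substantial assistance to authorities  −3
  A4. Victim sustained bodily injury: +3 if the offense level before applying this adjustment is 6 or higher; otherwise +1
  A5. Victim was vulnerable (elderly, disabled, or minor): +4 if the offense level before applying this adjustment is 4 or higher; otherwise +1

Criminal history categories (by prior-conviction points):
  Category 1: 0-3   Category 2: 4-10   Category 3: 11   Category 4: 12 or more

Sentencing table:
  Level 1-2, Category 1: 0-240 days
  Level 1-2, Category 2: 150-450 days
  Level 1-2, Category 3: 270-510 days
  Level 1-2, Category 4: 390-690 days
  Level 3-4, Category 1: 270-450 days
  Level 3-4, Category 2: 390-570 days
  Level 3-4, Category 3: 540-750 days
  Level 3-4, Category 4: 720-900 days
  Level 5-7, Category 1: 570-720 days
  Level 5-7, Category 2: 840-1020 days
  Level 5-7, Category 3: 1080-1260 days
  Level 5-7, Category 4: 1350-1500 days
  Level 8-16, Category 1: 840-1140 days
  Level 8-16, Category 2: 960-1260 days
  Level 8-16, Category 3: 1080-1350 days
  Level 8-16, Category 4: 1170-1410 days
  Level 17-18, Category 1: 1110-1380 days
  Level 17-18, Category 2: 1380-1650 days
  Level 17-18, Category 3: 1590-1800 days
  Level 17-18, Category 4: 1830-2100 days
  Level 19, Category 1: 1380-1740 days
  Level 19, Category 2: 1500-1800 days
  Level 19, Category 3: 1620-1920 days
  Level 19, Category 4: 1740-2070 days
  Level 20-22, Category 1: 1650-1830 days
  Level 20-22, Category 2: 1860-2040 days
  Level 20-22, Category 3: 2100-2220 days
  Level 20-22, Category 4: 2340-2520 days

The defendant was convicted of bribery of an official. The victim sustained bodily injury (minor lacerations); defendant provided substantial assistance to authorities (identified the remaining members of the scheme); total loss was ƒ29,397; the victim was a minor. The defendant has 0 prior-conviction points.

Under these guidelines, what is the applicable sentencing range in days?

840-1140 days

Base offense level for bribery of an official: 7.
A1 applies: 7 + 3 = 10.
A3 applies: 10 − 3 = 7.
A4 applies (level before this adjustment is 7 ≥ 6, so +3): 7 + 3 = 10.
A5 applies (level before this adjustment is 10 ≥ 4, so +4): 10 + 4 = 14.
Final offense level: 14.
Criminal history: 0 prior points → Category 1 (0-3).
Level 14 falls in the 8-16 band.
Grid: Level 8-16 × Category 1 = 840-1140 days.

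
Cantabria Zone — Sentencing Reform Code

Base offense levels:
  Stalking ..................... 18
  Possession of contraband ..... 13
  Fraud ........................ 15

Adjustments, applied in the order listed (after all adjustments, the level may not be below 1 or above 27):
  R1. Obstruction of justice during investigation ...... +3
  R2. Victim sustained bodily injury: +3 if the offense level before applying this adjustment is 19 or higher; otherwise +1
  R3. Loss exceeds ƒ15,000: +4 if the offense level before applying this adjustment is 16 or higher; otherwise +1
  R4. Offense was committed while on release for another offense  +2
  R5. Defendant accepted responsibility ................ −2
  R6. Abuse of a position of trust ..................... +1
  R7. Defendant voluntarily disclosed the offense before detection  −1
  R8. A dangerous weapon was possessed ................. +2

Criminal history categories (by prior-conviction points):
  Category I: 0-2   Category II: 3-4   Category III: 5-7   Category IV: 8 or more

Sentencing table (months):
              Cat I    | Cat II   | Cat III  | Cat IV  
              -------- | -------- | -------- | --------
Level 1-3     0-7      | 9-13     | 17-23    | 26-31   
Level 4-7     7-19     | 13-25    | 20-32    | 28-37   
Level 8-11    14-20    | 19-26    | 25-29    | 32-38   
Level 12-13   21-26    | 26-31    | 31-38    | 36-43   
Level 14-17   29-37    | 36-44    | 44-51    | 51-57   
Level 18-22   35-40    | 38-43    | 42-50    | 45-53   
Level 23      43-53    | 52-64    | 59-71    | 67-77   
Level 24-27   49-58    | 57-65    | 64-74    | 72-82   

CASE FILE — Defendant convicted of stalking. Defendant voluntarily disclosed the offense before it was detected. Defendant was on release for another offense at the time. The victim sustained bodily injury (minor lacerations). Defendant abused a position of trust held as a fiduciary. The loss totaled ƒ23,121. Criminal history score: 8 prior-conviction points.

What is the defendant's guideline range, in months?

Base offense level for stalking: 18.
R1 does not apply.
R2 applies (level before this adjustment is 18 < 19, so +1): 18 + 1 = 19.
R3 applies (level before this adjustment is 19 ≥ 16, so +4): 19 + 4 = 23.
R4 applies: 23 + 2 = 25.
R6 applies: 25 + 1 = 26.
R7 applies: 26 − 1 = 25.
Final offense level: 25.
Criminal history: 8 prior points → Category IV (8+).
Level 25 falls in the 24-27 band.
Grid: Level 24-27 × Category IV = 72-82 months.

72-82 months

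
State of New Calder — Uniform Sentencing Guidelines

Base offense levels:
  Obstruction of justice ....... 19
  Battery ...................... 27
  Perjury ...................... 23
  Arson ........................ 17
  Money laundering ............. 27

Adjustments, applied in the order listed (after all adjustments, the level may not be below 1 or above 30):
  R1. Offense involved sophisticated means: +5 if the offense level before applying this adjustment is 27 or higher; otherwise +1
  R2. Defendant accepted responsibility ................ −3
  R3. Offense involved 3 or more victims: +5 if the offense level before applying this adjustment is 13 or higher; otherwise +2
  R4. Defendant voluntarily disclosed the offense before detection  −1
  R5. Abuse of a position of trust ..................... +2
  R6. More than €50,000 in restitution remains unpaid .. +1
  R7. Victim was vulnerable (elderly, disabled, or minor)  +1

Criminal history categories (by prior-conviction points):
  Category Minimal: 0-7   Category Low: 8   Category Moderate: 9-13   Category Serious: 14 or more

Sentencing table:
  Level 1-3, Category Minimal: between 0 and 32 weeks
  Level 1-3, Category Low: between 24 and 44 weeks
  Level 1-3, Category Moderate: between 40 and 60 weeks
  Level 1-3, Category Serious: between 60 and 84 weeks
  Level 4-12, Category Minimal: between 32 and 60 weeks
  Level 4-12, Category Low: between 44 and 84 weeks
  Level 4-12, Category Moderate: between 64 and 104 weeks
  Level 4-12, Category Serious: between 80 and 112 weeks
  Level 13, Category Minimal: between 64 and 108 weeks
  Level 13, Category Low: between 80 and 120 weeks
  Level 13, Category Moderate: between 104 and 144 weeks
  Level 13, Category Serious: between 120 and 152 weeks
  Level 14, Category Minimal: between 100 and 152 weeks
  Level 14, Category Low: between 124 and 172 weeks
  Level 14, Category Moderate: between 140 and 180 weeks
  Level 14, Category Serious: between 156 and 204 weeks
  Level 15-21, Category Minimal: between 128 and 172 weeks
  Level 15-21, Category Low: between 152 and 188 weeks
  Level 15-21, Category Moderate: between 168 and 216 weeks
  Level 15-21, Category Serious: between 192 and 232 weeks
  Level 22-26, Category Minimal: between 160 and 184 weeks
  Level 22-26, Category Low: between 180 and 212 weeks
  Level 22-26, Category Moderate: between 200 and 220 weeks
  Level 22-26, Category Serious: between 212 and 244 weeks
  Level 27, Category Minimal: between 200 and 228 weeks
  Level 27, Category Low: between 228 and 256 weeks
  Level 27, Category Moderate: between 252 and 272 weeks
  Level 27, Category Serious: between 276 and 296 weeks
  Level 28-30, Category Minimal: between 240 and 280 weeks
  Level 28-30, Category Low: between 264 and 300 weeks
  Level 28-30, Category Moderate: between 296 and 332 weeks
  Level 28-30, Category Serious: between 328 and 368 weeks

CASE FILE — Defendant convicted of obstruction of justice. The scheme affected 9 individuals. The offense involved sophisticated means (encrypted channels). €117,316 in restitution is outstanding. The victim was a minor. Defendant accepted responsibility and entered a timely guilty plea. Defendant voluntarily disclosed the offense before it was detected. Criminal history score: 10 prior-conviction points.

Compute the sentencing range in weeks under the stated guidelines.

Base offense level for obstruction of justice: 19.
R1 applies (level before this adjustment is 19 < 27, so +1): 19 + 1 = 20.
R2 applies: 20 − 3 = 17.
R3 applies (level before this adjustment is 17 ≥ 13, so +5): 17 + 5 = 22.
R4 applies: 22 − 1 = 21.
R6 applies: 21 + 1 = 22.
R7 applies: 22 + 1 = 23.
Final offense level: 23.
Criminal history: 10 prior points → Category Moderate (9-13).
Level 23 falls in the 22-26 band.
Grid: Level 22-26 × Category Moderate = 200-220 weeks.

200-220 weeks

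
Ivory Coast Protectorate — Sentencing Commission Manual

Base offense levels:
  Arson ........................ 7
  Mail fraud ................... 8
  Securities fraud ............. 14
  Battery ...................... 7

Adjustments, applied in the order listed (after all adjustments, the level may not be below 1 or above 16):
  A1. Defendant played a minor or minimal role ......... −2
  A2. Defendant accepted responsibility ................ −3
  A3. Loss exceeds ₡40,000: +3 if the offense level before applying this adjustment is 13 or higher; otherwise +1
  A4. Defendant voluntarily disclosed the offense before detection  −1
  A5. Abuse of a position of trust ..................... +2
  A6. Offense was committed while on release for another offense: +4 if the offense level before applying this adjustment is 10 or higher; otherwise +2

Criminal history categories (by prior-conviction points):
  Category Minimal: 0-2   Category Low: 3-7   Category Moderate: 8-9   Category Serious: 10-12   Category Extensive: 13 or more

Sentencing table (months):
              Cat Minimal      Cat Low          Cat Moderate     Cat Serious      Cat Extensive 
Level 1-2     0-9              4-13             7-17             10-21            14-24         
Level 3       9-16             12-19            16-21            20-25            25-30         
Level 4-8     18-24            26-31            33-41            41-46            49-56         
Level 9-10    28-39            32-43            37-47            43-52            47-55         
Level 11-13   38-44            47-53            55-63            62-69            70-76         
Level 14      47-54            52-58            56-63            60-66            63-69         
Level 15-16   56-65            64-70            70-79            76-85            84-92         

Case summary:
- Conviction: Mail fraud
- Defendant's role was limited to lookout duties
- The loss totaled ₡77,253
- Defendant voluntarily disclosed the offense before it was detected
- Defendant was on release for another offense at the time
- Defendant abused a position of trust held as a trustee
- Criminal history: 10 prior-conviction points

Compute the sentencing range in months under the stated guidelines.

Base offense level for mail fraud: 8.
A1 applies: 8 − 2 = 6.
A2 does not apply.
A3 applies (level before this adjustment is 6 < 13, so +1): 6 + 1 = 7.
A4 applies: 7 − 1 = 6.
A5 applies: 6 + 2 = 8.
A6 applies (level before this adjustment is 8 < 10, so +2): 8 + 2 = 10.
Final offense level: 10.
Criminal history: 10 prior points → Category Serious (10-12).
Level 10 falls in the 9-10 band.
Grid: Level 9-10 × Category Serious = 43-52 months.

43-52 months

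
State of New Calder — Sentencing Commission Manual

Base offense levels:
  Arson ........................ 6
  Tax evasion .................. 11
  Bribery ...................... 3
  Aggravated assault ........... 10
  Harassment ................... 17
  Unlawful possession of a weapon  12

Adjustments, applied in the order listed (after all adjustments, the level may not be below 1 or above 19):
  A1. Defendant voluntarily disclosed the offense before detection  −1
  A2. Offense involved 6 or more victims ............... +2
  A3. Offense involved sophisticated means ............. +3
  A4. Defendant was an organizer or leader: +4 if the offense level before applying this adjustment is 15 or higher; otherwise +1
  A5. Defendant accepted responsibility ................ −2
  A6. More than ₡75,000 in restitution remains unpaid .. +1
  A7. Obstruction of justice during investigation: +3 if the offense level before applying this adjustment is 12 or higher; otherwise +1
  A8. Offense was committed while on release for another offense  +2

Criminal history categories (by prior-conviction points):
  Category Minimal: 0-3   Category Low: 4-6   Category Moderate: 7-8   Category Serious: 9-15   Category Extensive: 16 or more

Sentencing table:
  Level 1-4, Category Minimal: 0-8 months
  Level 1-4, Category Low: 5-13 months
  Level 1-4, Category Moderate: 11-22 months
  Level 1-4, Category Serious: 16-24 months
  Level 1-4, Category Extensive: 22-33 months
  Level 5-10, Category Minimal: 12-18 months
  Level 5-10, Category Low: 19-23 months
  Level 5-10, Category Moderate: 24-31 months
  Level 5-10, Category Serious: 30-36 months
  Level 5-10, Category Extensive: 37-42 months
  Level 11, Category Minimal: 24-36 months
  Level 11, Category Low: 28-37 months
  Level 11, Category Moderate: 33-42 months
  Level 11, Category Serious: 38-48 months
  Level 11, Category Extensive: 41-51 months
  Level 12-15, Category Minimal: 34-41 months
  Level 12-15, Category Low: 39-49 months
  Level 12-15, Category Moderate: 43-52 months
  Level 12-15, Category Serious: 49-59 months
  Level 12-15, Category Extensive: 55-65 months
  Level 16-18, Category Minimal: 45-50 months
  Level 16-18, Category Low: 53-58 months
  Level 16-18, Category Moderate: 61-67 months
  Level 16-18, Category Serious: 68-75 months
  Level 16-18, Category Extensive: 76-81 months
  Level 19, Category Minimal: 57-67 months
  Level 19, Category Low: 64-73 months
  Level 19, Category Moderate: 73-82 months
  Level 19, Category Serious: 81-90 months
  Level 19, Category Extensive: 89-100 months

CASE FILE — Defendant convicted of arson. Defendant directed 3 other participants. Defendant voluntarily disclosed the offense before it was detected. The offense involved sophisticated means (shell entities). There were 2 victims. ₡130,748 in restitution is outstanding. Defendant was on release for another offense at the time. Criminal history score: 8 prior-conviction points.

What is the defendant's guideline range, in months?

43-52 months

Base offense level for arson: 6.
A1 applies: 6 − 1 = 5.
A2 does not apply.
A3 applies: 5 + 3 = 8.
A4 applies (level before this adjustment is 8 < 15, so +1): 8 + 1 = 9.
A6 applies: 9 + 1 = 10.
A8 applies: 10 + 2 = 12.
Final offense level: 12.
Criminal history: 8 prior points → Category Moderate (7-8).
Level 12 falls in the 12-15 band.
Grid: Level 12-15 × Category Moderate = 43-52 months.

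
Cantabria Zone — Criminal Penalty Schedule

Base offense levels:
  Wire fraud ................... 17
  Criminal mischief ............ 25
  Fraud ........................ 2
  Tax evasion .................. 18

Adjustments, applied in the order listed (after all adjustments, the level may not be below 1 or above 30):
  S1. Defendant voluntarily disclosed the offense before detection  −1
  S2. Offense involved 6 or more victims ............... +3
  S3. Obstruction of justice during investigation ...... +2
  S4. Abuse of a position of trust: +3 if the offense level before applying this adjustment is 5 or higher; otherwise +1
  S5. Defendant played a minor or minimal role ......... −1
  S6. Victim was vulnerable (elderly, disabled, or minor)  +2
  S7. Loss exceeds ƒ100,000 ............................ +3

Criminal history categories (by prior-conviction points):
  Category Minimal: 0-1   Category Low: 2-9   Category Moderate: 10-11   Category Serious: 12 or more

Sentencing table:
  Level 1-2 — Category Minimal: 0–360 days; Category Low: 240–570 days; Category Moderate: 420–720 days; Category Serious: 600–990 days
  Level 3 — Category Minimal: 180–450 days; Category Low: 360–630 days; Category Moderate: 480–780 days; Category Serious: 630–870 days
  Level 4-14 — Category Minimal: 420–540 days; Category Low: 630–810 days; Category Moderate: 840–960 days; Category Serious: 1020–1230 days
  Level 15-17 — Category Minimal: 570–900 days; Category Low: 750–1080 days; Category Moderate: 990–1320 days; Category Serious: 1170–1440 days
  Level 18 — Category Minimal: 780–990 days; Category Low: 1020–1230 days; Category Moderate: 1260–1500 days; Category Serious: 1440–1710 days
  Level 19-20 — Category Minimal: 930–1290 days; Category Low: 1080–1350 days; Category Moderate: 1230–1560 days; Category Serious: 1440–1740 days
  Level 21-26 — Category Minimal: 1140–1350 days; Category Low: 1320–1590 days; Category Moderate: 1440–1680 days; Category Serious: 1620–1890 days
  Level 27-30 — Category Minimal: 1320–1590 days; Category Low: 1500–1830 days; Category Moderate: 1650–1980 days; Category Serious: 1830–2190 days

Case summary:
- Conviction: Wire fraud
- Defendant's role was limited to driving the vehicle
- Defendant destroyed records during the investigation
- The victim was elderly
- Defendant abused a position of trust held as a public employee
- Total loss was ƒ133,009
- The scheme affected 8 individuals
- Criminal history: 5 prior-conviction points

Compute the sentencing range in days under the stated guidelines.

1500-1830 days

Base offense level for wire fraud: 17.
S1 does not apply.
S2 applies: 17 + 3 = 20.
S3 applies: 20 + 2 = 22.
S4 applies (level before this adjustment is 22 ≥ 5, so +3): 22 + 3 = 25.
S5 applies: 25 − 1 = 24.
S6 applies: 24 + 2 = 26.
S7 applies: 26 + 3 = 29.
Final offense level: 29.
Criminal history: 5 prior points → Category Low (2-9).
Level 29 falls in the 27-30 band.
Grid: Level 27-30 × Category Low = 1500-1830 days.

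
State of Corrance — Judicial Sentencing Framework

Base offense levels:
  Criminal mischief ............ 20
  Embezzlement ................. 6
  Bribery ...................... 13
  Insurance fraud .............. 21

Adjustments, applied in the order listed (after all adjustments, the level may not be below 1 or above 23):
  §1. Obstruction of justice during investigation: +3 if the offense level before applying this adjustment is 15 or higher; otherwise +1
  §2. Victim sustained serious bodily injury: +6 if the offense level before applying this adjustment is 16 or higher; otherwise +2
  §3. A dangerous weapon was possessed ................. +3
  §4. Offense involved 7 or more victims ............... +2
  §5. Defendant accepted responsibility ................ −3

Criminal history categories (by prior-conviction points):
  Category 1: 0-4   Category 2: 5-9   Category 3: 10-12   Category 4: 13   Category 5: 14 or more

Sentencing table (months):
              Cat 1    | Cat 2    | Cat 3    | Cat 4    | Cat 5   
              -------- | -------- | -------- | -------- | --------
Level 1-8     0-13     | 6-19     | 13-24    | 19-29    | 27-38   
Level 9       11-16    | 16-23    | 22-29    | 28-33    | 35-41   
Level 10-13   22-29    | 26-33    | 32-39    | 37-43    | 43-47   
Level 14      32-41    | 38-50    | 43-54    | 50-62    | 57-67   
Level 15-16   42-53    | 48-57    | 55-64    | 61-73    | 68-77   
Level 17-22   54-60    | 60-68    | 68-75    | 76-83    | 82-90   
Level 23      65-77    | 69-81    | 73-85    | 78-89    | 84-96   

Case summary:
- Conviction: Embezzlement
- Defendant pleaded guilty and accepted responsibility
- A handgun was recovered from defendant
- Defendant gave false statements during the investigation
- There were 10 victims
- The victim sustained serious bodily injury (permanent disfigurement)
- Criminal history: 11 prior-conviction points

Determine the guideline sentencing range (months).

Base offense level for embezzlement: 6.
§1 applies (level before this adjustment is 6 < 15, so +1): 6 + 1 = 7.
§2 applies (level before this adjustment is 7 < 16, so +2): 7 + 2 = 9.
§3 applies: 9 + 3 = 12.
§4 applies: 12 + 2 = 14.
§5 applies: 14 − 3 = 11.
Final offense level: 11.
Criminal history: 11 prior points → Category 3 (10-12).
Level 11 falls in the 10-13 band.
Grid: Level 10-13 × Category 3 = 32-39 months.

32-39 months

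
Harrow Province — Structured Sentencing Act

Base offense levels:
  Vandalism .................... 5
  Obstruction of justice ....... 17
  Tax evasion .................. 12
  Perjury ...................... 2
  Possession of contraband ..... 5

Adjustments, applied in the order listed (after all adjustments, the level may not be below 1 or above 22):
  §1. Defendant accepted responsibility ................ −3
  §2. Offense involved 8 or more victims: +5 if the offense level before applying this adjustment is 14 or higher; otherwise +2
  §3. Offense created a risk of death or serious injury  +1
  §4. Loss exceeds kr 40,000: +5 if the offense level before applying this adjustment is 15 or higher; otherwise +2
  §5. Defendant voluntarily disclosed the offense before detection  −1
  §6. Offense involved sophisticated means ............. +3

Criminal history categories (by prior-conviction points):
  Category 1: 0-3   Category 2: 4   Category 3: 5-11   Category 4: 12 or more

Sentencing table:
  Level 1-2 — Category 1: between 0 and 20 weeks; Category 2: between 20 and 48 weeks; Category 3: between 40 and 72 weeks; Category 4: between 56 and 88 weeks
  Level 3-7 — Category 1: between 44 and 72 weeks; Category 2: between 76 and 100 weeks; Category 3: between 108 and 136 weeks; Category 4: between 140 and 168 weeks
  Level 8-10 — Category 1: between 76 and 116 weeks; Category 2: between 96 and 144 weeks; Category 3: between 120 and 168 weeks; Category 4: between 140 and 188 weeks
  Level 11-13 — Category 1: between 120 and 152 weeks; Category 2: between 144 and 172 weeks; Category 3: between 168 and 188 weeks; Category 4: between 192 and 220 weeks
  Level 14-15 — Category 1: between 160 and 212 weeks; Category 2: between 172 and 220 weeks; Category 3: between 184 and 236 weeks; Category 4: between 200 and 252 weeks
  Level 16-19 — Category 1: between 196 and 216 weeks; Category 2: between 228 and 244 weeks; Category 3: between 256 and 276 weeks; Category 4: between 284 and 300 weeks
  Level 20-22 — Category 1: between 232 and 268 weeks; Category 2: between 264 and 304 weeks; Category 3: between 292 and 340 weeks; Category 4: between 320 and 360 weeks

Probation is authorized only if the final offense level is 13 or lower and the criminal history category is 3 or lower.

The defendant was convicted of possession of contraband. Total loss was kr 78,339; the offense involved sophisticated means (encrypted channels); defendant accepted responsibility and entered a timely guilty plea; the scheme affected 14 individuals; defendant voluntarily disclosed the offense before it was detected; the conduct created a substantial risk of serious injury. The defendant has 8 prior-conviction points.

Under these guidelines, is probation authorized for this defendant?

Yes

Base offense level for possession of contraband: 5.
§1 applies: 5 − 3 = 2.
§2 applies (level before this adjustment is 2 < 14, so +2): 2 + 2 = 4.
§3 applies: 4 + 1 = 5.
§4 applies (level before this adjustment is 5 < 15, so +2): 5 + 2 = 7.
§5 applies: 7 − 1 = 6.
§6 applies: 6 + 3 = 9.
Final offense level: 9.
Criminal history: 8 prior points → Category 3 (5-11).
Level 9 falls in the 8-10 band.
Grid: Level 8-10 × Category 3 = 120-168 weeks.
Probation check: level 9 ≤ 13 and category 3 ≤ 3 → eligible.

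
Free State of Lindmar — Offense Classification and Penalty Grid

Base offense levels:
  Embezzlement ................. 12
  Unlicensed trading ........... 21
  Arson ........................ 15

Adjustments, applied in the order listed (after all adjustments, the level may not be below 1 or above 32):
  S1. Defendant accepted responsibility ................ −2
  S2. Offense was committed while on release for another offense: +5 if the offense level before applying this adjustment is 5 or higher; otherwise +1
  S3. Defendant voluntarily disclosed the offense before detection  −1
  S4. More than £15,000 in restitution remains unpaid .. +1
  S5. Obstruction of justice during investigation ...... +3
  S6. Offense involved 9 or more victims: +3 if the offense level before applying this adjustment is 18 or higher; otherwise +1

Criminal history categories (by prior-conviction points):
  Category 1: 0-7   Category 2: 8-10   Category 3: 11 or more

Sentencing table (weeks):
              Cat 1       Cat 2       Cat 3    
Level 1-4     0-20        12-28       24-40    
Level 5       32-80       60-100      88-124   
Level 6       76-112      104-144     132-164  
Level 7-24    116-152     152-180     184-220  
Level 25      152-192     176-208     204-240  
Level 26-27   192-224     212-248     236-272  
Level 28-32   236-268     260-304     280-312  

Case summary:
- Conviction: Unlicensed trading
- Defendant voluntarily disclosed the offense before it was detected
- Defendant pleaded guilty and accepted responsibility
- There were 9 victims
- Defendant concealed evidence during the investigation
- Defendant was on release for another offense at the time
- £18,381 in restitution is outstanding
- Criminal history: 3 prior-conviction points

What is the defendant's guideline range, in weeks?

Base offense level for unlicensed trading: 21.
S1 applies: 21 − 2 = 19.
S2 applies (level before this adjustment is 19 ≥ 5, so +5): 19 + 5 = 24.
S3 applies: 24 − 1 = 23.
S4 applies: 23 + 1 = 24.
S5 applies: 24 + 3 = 27.
S6 applies (level before this adjustment is 27 ≥ 18, so +3): 27 + 3 = 30.
Final offense level: 30.
Criminal history: 3 prior points → Category 1 (0-7).
Level 30 falls in the 28-32 band.
Grid: Level 28-32 × Category 1 = 236-268 weeks.

236-268 weeks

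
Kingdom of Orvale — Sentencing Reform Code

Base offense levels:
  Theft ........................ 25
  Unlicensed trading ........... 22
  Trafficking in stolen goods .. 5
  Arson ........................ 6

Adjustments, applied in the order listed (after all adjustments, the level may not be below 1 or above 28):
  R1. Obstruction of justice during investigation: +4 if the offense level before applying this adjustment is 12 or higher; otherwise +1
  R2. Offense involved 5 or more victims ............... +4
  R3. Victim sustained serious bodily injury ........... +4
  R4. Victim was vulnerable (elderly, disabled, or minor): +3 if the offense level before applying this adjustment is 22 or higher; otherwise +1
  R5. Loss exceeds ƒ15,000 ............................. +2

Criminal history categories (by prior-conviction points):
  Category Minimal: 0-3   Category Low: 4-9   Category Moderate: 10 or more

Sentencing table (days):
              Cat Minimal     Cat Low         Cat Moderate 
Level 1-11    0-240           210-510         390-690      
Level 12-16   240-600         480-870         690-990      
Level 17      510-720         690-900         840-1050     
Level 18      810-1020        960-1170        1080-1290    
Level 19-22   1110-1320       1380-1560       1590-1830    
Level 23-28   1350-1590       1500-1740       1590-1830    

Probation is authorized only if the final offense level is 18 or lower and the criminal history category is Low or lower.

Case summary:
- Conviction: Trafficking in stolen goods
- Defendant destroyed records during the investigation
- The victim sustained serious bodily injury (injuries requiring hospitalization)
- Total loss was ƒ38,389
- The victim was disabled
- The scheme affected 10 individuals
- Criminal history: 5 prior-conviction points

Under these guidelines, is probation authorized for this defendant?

Base offense level for trafficking in stolen goods: 5.
R1 applies (level before this adjustment is 5 < 12, so +1): 5 + 1 = 6.
R2 applies: 6 + 4 = 10.
R3 applies: 10 + 4 = 14.
R4 applies (level before this adjustment is 14 < 22, so +1): 14 + 1 = 15.
R5 applies: 15 + 2 = 17.
Final offense level: 17.
Criminal history: 5 prior points → Category Low (4-9).
Level 17 falls in the 17 band.
Grid: Level 17 × Category Low = 690-900 days.
Probation check: level 17 ≤ 18 and category Low ≤ Low → eligible.

Yes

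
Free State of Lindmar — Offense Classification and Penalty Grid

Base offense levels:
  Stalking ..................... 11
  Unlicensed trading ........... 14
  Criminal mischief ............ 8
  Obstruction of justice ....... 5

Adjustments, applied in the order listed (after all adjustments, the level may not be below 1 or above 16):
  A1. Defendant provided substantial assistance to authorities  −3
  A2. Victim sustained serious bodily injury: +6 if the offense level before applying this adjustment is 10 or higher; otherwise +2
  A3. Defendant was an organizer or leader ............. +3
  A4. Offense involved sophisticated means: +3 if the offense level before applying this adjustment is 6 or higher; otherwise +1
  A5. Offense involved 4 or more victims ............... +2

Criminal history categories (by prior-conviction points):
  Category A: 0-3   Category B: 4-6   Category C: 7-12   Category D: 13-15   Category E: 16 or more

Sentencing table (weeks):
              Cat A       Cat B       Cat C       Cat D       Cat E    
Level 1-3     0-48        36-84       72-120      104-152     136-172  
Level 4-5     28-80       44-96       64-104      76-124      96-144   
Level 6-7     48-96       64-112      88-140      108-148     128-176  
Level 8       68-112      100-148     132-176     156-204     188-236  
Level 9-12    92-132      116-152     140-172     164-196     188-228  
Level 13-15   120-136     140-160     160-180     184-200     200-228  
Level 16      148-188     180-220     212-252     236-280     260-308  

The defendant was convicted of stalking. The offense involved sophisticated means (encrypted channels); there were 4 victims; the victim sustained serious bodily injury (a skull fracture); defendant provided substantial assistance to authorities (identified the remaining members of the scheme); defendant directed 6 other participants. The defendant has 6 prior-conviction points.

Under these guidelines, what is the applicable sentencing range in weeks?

180-220 weeks

Base offense level for stalking: 11.
A1 applies: 11 − 3 = 8.
A2 applies (level before this adjustment is 8 < 10, so +2): 8 + 2 = 10.
A3 applies: 10 + 3 = 13.
A4 applies (level before this adjustment is 13 ≥ 6, so +3): 13 + 3 = 16.
A5 applies: 16 + 2 = 18.
Level 18 exceeds the maximum of 16; capped at 16.
Final offense level: 16.
Criminal history: 6 prior points → Category B (4-6).
Level 16 falls in the 16 band.
Grid: Level 16 × Category B = 180-220 weeks.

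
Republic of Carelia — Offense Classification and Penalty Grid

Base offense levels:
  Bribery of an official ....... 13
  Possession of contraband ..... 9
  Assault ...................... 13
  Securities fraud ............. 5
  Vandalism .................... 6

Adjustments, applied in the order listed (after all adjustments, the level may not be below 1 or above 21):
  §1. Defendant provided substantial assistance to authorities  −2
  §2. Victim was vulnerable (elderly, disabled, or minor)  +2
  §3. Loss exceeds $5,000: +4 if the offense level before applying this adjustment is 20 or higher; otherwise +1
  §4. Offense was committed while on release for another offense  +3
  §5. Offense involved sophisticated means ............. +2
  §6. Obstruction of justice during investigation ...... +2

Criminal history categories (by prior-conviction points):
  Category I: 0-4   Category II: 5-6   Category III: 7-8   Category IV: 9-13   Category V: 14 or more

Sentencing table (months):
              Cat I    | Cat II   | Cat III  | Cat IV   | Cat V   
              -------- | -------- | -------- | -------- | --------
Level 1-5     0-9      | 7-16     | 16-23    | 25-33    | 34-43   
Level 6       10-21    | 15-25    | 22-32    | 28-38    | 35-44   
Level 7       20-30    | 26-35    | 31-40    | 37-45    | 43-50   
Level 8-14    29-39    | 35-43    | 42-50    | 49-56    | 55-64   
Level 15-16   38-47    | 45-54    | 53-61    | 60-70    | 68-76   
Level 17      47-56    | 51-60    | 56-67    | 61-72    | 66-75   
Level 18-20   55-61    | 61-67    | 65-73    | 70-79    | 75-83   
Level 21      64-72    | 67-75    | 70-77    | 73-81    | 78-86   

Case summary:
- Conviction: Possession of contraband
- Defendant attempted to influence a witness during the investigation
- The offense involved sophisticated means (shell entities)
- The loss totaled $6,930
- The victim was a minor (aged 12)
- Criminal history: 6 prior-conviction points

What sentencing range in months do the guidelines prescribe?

45-54 months

Base offense level for possession of contraband: 9.
§1 does not apply.
§2 applies: 9 + 2 = 11.
§3 applies (level before this adjustment is 11 < 20, so +1): 11 + 1 = 12.
§5 applies: 12 + 2 = 14.
§6 applies: 14 + 2 = 16.
Final offense level: 16.
Criminal history: 6 prior points → Category II (5-6).
Level 16 falls in the 15-16 band.
Grid: Level 15-16 × Category II = 45-54 months.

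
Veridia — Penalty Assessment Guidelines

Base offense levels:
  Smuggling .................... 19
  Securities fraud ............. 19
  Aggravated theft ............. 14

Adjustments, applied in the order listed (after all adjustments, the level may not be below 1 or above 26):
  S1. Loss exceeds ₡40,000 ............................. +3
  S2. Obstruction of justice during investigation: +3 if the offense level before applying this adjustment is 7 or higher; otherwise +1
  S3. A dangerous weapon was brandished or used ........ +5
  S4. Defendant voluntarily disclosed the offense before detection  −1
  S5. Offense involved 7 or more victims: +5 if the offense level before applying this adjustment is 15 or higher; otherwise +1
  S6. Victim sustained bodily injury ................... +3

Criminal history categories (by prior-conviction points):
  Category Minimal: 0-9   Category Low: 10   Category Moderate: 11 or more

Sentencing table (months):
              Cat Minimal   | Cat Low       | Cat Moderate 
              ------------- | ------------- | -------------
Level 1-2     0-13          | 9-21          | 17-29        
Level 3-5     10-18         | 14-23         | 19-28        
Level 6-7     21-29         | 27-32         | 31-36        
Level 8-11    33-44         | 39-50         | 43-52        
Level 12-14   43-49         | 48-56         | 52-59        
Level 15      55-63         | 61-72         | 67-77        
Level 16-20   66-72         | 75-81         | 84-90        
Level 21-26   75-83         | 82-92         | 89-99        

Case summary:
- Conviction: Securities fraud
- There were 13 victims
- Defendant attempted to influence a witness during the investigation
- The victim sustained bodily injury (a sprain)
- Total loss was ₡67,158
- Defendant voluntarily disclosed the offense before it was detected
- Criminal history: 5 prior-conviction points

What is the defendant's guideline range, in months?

75-83 months

Base offense level for securities fraud: 19.
S1 applies: 19 + 3 = 22.
S2 applies (level before this adjustment is 22 ≥ 7, so +3): 22 + 3 = 25.
S3 does not apply.
S4 applies: 25 − 1 = 24.
S5 applies (level before this adjustment is 24 ≥ 15, so +5): 24 + 5 = 29.
S6 applies: 29 + 3 = 32.
Level 32 exceeds the maximum of 26; capped at 26.
Final offense level: 26.
Criminal history: 5 prior points → Category Minimal (0-9).
Level 26 falls in the 21-26 band.
Grid: Level 21-26 × Category Minimal = 75-83 months.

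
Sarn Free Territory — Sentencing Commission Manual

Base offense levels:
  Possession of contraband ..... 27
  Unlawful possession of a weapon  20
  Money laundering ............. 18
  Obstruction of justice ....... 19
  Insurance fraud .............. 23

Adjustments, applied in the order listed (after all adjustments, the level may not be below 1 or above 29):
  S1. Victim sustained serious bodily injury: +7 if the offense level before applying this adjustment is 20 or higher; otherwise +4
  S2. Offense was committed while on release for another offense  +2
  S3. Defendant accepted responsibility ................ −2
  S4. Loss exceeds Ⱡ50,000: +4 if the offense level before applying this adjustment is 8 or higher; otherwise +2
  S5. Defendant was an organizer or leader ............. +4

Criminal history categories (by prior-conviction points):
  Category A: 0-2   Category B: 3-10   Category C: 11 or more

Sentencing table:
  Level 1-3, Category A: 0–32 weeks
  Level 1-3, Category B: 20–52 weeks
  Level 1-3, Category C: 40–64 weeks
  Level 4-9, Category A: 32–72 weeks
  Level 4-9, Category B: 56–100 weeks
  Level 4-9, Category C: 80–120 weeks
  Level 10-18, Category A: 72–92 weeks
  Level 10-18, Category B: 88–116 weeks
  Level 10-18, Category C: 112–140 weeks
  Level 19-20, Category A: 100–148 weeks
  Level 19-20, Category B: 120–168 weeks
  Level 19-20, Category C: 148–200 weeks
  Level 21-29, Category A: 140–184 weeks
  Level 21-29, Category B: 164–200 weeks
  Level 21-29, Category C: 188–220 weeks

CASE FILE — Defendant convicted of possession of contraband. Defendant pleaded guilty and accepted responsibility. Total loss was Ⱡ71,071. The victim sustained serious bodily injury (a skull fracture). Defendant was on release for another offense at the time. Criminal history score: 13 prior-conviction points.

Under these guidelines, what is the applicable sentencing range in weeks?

188-220 weeks

Base offense level for possession of contraband: 27.
S1 applies (level before this adjustment is 27 ≥ 20, so +7): 27 + 7 = 34.
S2 applies: 34 + 2 = 36.
S3 applies: 36 − 2 = 34.
S4 applies (level before this adjustment is 34 ≥ 8, so +4): 34 + 4 = 38.
S5 does not apply.
Level 38 exceeds the maximum of 29; capped at 29.
Final offense level: 29.
Criminal history: 13 prior points → Category C (11+).
Level 29 falls in the 21-29 band.
Grid: Level 21-29 × Category C = 188-220 weeks.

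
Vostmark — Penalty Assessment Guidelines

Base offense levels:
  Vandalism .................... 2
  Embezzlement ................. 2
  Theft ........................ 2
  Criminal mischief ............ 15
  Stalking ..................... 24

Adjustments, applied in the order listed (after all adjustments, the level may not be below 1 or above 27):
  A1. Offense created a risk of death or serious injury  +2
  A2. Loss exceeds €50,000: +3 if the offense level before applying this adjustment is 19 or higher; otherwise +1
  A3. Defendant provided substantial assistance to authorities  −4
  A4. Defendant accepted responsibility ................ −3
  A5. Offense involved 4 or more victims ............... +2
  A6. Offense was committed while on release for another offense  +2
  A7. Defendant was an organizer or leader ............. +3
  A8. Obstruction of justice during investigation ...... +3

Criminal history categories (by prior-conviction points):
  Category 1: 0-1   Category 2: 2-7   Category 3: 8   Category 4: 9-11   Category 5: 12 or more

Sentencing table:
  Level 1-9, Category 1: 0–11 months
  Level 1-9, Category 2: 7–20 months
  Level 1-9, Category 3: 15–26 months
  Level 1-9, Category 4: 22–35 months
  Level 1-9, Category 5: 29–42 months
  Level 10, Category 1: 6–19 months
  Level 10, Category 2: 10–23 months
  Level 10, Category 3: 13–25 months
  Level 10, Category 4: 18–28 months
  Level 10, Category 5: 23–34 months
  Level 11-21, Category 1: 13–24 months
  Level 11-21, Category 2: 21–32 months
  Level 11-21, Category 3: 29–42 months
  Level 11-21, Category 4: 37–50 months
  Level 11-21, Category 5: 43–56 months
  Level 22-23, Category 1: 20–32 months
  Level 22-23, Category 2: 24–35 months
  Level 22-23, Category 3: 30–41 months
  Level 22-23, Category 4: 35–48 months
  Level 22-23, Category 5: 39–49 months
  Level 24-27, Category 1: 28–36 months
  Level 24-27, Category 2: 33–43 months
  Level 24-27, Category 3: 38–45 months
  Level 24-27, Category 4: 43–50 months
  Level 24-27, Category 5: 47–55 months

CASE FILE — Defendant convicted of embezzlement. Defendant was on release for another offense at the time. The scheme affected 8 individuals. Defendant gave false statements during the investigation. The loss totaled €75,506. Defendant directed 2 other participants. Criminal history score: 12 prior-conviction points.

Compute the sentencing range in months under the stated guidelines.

43-56 months

Base offense level for embezzlement: 2.
A1 does not apply.
A2 applies (level before this adjustment is 2 < 19, so +1): 2 + 1 = 3.
A3 does not apply.
A4 does not apply.
A5 applies: 3 + 2 = 5.
A6 applies: 5 + 2 = 7.
A7 applies: 7 + 3 = 10.
A8 applies: 10 + 3 = 13.
Final offense level: 13.
Criminal history: 12 prior points → Category 5 (12+).
Level 13 falls in the 11-21 band.
Grid: Level 11-21 × Category 5 = 43-56 months.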